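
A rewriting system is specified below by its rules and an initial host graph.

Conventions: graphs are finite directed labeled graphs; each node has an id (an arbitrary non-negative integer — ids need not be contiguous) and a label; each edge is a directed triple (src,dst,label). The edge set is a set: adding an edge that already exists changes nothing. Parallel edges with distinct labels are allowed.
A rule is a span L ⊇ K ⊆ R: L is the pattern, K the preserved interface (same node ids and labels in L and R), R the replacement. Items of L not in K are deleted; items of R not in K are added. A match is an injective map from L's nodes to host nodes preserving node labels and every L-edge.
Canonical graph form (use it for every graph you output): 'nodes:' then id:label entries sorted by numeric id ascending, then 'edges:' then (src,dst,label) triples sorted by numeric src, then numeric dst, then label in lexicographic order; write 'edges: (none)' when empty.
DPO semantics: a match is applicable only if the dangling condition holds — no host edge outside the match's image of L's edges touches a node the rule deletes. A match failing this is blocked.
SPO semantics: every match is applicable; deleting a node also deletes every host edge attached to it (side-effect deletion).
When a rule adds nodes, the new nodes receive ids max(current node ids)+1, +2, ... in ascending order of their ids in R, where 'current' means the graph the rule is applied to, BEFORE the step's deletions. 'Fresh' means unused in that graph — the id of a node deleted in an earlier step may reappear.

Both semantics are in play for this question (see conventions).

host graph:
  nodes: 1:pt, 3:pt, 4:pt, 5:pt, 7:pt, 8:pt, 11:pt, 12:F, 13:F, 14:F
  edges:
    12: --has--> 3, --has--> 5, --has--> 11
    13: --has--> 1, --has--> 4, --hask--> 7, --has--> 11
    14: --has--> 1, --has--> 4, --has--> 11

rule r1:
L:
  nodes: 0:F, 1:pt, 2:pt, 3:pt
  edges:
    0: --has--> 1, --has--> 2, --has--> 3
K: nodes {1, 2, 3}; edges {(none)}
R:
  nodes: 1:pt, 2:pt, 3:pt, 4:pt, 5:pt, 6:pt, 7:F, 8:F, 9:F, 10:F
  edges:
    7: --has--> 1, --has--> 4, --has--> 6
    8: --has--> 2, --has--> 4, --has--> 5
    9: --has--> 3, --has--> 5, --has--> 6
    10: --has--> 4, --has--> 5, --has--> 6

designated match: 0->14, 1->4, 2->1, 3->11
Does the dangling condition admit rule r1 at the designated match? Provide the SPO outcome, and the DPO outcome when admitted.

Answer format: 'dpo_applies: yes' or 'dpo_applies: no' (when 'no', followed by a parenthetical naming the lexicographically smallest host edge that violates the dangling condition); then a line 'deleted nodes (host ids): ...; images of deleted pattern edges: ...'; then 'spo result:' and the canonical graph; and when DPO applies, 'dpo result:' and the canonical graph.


dpo_applies: yes
deleted nodes (host ids): 14; images of deleted pattern edges: (14,1,has); (14,4,has); (14,11,has)
spo result:
nodes: 1:pt, 3:pt, 4:pt, 5:pt, 7:pt, 8:pt, 11:pt, 12:F, 13:F, 15:pt, 16:pt, 17:pt, 18:F, 19:F, 20:F, 21:F
edges: (12,3,has); (12,5,has); (12,11,has); (13,1,has); (13,4,has); (13,7,hask); (13,11,has); (18,4,has); (18,15,has); (18,17,has); (19,1,has); (19,15,has); (19,16,has); (20,11,has); (20,16,has); (20,17,has); (21,15,has); (21,16,has); (21,17,has)
dpo result:
nodes: 1:pt, 3:pt, 4:pt, 5:pt, 7:pt, 8:pt, 11:pt, 12:F, 13:F, 15:pt, 16:pt, 17:pt, 18:F, 19:F, 20:F, 21:F
edges: (12,3,has); (12,5,has); (12,11,has); (13,1,has); (13,4,has); (13,7,hask); (13,11,has); (18,4,has); (18,15,has); (18,17,has); (19,1,has); (19,15,has); (19,16,has); (20,11,has); (20,16,has); (20,17,has); (21,15,has); (21,16,has); (21,17,has)


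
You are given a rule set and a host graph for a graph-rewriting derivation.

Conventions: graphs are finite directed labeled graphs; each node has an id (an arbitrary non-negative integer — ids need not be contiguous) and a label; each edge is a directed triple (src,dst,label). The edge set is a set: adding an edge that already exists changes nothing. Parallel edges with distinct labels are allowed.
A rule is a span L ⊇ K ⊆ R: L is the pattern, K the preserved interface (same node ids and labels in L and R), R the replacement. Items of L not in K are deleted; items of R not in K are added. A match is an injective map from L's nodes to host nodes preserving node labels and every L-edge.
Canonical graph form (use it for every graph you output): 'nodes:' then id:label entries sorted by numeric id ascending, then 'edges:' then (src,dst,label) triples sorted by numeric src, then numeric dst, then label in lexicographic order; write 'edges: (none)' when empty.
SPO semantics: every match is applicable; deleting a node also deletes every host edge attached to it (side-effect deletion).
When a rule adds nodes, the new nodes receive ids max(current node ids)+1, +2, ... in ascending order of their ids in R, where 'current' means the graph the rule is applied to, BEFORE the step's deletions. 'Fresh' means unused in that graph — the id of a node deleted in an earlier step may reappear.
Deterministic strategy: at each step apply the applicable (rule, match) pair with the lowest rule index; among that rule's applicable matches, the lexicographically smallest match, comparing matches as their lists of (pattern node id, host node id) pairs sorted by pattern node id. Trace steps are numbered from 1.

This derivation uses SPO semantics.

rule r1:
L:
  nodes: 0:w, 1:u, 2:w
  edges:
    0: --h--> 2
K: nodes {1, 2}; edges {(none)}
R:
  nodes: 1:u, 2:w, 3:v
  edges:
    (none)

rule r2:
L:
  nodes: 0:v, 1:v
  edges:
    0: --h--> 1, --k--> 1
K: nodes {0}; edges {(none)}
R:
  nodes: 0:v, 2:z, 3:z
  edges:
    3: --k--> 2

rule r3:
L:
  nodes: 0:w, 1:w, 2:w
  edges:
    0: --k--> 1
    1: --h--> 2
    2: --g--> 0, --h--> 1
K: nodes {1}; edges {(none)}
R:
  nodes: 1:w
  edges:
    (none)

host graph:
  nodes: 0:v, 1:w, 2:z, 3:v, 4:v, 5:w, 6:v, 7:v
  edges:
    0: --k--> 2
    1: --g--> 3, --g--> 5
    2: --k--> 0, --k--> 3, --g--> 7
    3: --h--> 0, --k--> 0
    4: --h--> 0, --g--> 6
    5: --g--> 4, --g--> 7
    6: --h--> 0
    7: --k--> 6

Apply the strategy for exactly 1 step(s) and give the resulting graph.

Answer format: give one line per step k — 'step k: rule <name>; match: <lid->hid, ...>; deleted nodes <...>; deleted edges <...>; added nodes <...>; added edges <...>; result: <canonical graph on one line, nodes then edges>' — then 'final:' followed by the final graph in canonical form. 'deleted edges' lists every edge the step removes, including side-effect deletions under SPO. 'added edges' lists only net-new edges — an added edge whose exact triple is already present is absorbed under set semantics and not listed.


step 1: rule r2; match: 0->3, 1->0; deleted nodes 0; deleted edges (0,2,k); (2,0,k); (3,0,h); (3,0,k); (4,0,h); (6,0,h); added nodes 8, 9; added edges (9,8,k); result: nodes: 1:w, 2:z, 3:v, 4:v, 5:w, 6:v, 7:v, 8:z, 9:z edges: (1,3,g); (1,5,g); (2,3,k); (2,7,g); (4,6,g); (5,4,g); (5,7,g); (7,6,k); (9,8,k)
final:
nodes: 1:w, 2:z, 3:v, 4:v, 5:w, 6:v, 7:v, 8:z, 9:z
edges: (1,3,g); (1,5,g); (2,3,k); (2,7,g); (4,6,g); (5,4,g); (5,7,g); (7,6,k); (9,8,k)


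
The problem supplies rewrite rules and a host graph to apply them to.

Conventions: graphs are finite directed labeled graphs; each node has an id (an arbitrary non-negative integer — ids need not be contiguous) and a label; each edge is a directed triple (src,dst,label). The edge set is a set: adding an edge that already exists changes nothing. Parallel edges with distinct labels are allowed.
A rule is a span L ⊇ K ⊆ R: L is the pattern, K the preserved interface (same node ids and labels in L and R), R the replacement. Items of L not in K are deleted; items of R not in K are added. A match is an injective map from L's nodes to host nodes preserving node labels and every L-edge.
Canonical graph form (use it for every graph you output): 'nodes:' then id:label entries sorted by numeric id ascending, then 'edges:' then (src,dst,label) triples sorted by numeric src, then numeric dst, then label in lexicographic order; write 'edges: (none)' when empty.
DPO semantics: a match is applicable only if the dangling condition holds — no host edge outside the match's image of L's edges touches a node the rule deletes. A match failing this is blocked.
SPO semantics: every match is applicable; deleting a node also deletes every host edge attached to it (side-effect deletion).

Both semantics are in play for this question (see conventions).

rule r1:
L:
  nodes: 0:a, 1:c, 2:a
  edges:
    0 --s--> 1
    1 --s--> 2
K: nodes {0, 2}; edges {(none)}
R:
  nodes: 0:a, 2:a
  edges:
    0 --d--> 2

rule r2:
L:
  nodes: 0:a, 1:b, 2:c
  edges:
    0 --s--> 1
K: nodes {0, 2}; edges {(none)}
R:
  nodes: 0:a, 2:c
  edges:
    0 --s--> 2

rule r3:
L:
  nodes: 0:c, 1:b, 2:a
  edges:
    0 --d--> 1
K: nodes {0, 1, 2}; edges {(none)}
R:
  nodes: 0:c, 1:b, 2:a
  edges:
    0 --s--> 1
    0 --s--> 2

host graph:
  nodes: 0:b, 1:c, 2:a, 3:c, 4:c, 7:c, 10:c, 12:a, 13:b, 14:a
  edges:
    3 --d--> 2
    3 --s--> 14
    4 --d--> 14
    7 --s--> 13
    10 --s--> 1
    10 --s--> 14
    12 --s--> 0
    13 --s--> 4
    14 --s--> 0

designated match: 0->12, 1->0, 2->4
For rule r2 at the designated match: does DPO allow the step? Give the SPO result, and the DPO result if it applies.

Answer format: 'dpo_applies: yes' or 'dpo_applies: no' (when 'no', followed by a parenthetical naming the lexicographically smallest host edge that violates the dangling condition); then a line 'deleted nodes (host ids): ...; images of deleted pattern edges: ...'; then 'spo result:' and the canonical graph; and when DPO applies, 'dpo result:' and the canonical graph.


dpo_applies: no
(the rule deletes node 0, which keeps host edge (14,0,s) outside the match image — the dangling condition fails, DPO blocks; SPO proceeds and side-deletes such edges)
deleted nodes (host ids): 0; images of deleted pattern edges: (12,0,s)
spo result:
nodes: 1:c, 2:a, 3:c, 4:c, 7:c, 10:c, 12:a, 13:b, 14:a
edges: (3,2,d); (3,14,s); (4,14,d); (7,13,s); (10,1,s); (10,14,s); (12,4,s); (13,4,s)


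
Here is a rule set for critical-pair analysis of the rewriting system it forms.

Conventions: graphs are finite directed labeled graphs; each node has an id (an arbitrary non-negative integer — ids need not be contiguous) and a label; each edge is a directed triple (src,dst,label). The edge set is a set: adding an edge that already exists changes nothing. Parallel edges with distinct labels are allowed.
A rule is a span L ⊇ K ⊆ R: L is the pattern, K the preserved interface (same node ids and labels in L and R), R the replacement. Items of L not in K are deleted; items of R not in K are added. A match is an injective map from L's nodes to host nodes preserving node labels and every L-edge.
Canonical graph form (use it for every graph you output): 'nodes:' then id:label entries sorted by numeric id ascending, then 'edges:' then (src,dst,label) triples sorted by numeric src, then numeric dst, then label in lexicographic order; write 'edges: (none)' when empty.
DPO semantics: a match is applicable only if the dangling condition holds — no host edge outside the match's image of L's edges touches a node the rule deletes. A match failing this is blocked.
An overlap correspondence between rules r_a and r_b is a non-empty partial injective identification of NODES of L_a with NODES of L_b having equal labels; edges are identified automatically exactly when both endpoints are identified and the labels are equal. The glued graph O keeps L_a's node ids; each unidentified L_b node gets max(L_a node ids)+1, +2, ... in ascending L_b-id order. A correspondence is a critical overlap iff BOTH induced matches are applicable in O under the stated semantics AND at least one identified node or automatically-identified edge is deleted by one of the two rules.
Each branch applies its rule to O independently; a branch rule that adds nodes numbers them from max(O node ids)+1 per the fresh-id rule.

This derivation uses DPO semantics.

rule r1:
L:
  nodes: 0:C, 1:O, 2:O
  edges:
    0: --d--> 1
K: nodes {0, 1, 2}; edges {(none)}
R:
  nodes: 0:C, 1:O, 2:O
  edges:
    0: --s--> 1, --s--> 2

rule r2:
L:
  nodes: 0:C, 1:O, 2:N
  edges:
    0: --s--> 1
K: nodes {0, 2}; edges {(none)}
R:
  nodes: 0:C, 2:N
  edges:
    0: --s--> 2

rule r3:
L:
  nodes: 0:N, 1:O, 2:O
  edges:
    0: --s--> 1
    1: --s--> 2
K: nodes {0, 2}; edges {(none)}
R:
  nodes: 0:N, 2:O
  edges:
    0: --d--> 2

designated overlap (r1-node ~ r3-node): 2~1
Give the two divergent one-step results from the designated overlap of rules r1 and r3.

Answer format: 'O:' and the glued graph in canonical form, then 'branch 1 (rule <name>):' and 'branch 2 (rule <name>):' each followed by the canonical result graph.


O:
nodes: 0:C, 1:O, 2:O, 3:N, 4:O
edges: (0,1,d); (2,4,s); (3,2,s)
branch 1 (rule r1):
nodes: 0:C, 1:O, 2:O, 3:N, 4:O
edges: (0,1,s); (0,2,s); (2,4,s); (3,2,s)
branch 2 (rule r3):
nodes: 0:C, 1:O, 3:N, 4:O
edges: (0,1,d); (3,4,d)


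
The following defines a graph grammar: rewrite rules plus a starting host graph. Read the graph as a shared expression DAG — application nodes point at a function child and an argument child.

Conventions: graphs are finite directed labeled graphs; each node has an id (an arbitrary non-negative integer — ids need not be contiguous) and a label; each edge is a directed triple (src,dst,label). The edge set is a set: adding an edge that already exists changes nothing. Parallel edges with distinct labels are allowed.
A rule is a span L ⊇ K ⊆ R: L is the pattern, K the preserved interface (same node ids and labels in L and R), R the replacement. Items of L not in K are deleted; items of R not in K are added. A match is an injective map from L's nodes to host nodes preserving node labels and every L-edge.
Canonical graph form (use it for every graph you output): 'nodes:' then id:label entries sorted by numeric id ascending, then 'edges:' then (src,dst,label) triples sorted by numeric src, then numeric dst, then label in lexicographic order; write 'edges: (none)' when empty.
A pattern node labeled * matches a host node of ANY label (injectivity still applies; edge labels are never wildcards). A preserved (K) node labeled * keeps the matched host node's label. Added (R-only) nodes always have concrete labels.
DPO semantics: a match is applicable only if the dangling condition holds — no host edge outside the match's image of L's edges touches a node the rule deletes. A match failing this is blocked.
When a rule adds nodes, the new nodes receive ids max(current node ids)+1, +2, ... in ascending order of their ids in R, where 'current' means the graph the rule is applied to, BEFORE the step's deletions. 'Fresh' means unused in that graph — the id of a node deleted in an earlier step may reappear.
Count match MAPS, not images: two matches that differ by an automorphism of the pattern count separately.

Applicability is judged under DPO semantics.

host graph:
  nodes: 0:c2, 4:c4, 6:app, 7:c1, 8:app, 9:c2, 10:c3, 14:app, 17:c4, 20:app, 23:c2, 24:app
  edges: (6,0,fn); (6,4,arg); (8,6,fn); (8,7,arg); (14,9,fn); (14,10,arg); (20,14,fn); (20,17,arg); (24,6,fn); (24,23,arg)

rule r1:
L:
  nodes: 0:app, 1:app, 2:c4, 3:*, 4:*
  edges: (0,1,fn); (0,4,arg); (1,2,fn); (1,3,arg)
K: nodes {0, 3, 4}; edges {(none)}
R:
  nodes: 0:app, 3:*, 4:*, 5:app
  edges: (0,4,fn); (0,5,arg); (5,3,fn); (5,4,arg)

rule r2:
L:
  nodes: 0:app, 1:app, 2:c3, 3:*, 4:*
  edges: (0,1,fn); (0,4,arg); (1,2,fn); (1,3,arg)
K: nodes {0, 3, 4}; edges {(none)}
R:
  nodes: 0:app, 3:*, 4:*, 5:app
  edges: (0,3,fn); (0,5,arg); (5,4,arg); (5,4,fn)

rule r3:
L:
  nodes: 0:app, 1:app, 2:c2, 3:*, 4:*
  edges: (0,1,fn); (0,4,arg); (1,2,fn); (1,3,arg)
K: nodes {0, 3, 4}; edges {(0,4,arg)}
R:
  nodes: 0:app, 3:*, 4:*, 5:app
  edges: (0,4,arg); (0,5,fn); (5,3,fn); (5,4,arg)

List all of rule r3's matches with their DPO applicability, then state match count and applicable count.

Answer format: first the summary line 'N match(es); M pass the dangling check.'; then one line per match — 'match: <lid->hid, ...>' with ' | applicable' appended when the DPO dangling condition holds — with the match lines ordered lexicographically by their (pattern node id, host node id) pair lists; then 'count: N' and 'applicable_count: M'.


3 match(es); 1 pass the dangling check.
match: 0->8, 1->6, 2->0, 3->4, 4->7
match: 0->20, 1->14, 2->9, 3->10, 4->17 | applicable
match: 0->24, 1->6, 2->0, 3->4, 4->23
count: 3
applicable_count: 1


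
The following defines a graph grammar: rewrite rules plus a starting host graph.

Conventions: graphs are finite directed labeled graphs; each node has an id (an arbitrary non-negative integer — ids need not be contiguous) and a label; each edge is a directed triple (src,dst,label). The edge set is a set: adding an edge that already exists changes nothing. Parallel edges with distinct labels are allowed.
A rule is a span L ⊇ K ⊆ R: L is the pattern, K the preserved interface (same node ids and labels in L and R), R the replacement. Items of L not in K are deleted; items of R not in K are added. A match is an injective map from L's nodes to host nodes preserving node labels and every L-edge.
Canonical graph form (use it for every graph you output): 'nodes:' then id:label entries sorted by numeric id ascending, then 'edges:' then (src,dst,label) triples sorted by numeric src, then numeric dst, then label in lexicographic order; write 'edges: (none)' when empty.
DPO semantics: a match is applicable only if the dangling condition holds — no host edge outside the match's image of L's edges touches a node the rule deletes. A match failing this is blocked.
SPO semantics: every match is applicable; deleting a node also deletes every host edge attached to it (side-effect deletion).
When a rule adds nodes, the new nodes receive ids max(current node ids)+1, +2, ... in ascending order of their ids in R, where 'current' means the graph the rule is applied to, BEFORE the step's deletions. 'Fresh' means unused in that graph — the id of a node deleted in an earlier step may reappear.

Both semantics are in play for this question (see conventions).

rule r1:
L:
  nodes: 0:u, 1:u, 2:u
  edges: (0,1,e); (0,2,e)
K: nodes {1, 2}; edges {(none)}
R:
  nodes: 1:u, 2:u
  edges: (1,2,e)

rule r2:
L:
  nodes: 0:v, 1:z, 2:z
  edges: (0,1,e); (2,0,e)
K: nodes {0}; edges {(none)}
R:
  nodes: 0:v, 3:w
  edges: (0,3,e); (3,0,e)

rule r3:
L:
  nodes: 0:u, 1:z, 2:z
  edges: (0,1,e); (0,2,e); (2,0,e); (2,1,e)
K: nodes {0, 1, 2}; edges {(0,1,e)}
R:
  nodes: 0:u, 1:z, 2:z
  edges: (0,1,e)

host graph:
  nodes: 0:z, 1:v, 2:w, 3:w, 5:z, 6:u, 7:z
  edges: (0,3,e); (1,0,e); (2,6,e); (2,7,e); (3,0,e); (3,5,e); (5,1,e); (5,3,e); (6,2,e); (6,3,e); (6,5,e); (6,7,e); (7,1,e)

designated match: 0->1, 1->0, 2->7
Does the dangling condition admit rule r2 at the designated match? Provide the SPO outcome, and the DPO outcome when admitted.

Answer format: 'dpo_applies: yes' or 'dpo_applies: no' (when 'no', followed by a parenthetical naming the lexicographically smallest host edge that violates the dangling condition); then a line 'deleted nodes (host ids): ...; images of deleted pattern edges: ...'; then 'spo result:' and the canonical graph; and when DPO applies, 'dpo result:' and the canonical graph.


dpo_applies: no
(the rule deletes node 0, which keeps host edge (0,3,e) outside the match image — the dangling condition fails, DPO blocks; SPO proceeds and side-deletes such edges)
deleted nodes (host ids): 0, 7; images of deleted pattern edges: (1,0,e); (7,1,e)
spo result:
nodes: 1:v, 2:w, 3:w, 5:z, 6:u, 8:w
edges: (1,8,e); (2,6,e); (3,5,e); (5,1,e); (5,3,e); (6,2,e); (6,3,e); (6,5,e); (8,1,e)


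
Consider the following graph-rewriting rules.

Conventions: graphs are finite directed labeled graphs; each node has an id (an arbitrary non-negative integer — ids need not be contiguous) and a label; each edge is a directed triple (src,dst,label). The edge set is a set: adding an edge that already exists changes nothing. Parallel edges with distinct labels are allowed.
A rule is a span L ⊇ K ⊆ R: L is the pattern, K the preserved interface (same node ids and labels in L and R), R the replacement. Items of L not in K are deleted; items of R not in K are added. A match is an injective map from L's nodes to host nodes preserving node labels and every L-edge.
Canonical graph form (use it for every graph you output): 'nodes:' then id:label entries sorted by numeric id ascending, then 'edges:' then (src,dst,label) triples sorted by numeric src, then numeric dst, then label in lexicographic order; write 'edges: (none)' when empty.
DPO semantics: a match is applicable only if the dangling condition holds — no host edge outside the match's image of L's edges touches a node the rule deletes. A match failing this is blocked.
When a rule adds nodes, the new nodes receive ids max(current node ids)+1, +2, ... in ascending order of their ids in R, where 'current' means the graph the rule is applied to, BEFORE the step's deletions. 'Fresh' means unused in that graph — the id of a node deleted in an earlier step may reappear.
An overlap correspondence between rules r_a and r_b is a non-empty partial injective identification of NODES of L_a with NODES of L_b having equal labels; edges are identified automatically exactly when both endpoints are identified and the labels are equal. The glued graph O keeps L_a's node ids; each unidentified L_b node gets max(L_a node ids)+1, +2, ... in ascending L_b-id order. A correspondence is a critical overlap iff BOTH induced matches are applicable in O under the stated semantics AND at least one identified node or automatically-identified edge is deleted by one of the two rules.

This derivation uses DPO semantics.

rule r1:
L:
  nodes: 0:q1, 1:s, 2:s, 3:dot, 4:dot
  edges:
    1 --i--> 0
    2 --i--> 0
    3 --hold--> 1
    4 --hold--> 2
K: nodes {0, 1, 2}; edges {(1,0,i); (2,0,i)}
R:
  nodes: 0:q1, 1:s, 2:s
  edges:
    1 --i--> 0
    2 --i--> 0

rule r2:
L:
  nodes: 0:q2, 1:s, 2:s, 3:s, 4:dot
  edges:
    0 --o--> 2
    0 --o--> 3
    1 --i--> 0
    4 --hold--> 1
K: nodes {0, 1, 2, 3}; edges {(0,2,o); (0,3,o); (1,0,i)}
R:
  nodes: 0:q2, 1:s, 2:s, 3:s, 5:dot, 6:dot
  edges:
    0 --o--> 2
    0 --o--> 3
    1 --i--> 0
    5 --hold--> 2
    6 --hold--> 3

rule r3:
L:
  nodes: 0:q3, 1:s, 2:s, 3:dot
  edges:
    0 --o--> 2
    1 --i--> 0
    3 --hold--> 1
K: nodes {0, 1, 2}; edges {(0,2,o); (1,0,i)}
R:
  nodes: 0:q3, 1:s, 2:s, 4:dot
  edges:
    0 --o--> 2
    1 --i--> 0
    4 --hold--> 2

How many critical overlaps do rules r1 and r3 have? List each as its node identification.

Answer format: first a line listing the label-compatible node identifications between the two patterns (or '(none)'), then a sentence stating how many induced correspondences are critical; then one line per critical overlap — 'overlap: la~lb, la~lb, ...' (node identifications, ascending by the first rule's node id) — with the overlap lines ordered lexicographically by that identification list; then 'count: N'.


label-compatible node identifications between L(r1) and L(r3): 1~1, 1~2, 2~1, 2~2, 3~3, 4~3
4 of the induced correspondences are critical overlaps of r1 and r3.
overlap: 1~1, 2~2, 3~3
overlap: 1~1, 3~3
overlap: 1~2, 2~1, 4~3
overlap: 2~1, 4~3
count: 4


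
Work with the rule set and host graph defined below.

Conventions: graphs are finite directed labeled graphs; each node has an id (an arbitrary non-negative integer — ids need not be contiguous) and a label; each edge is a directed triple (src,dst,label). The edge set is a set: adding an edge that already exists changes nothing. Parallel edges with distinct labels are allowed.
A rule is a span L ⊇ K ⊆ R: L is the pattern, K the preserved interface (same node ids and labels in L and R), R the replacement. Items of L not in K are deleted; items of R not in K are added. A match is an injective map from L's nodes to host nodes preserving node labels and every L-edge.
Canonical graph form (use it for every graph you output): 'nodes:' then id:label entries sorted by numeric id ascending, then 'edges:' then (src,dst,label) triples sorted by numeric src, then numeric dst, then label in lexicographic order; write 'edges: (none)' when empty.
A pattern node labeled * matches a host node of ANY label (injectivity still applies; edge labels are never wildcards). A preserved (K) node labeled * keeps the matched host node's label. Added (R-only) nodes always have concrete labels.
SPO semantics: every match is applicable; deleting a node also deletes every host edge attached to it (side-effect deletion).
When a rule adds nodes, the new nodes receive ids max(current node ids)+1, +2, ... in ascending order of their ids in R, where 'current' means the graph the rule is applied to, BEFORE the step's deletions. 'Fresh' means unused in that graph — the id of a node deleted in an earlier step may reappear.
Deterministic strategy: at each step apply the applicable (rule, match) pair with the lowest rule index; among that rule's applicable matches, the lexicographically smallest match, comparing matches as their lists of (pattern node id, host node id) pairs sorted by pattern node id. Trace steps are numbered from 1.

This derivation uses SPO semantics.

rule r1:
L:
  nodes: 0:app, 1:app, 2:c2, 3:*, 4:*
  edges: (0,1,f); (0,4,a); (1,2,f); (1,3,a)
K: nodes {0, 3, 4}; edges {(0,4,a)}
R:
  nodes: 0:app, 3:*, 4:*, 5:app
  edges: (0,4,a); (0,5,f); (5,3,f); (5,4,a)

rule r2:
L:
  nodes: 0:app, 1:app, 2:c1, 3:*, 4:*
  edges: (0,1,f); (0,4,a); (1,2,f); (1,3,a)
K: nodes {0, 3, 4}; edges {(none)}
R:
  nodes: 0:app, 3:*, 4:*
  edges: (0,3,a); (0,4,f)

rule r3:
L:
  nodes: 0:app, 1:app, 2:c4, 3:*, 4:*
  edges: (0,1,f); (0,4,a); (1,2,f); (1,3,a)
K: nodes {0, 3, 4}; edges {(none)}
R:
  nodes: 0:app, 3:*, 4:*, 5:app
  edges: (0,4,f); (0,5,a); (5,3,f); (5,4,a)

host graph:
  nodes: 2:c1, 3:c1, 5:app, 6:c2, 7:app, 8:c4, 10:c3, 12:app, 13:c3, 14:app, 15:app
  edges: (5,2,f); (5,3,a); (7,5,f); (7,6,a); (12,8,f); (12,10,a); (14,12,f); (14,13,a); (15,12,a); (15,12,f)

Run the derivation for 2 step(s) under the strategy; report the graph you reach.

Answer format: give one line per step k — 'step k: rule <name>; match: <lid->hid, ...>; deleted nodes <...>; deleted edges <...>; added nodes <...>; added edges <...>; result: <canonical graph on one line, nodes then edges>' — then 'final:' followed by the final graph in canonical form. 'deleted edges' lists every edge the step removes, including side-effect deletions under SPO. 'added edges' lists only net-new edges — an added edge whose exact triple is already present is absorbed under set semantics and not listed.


step 1: rule r2; match: 0->7, 1->5, 2->2, 3->3, 4->6; deleted nodes 2, 5; deleted edges (5,2,f); (5,3,a); (7,5,f); (7,6,a); added nodes (none); added edges (7,3,a); (7,6,f); result: nodes: 3:c1, 6:c2, 7:app, 8:c4, 10:c3, 12:app, 13:c3, 14:app, 15:app edges: (7,3,a); (7,6,f); (12,8,f); (12,10,a); (14,12,f); (14,13,a); (15,12,a); (15,12,f)
step 2: rule r3; match: 0->14, 1->12, 2->8, 3->10, 4->13; deleted nodes 8, 12; deleted edges (12,8,f); (12,10,a); (14,12,f); (14,13,a); (15,12,a); (15,12,f); added nodes 16; added edges (14,13,f); (14,16,a); (16,10,f); (16,13,a); result: nodes: 3:c1, 6:c2, 7:app, 10:c3, 13:c3, 14:app, 15:app, 16:app edges: (7,3,a); (7,6,f); (14,13,f); (14,16,a); (16,10,f); (16,13,a)
final:
nodes: 3:c1, 6:c2, 7:app, 10:c3, 13:c3, 14:app, 15:app, 16:app
edges: (7,3,a); (7,6,f); (14,13,f); (14,16,a); (16,10,f); (16,13,a)


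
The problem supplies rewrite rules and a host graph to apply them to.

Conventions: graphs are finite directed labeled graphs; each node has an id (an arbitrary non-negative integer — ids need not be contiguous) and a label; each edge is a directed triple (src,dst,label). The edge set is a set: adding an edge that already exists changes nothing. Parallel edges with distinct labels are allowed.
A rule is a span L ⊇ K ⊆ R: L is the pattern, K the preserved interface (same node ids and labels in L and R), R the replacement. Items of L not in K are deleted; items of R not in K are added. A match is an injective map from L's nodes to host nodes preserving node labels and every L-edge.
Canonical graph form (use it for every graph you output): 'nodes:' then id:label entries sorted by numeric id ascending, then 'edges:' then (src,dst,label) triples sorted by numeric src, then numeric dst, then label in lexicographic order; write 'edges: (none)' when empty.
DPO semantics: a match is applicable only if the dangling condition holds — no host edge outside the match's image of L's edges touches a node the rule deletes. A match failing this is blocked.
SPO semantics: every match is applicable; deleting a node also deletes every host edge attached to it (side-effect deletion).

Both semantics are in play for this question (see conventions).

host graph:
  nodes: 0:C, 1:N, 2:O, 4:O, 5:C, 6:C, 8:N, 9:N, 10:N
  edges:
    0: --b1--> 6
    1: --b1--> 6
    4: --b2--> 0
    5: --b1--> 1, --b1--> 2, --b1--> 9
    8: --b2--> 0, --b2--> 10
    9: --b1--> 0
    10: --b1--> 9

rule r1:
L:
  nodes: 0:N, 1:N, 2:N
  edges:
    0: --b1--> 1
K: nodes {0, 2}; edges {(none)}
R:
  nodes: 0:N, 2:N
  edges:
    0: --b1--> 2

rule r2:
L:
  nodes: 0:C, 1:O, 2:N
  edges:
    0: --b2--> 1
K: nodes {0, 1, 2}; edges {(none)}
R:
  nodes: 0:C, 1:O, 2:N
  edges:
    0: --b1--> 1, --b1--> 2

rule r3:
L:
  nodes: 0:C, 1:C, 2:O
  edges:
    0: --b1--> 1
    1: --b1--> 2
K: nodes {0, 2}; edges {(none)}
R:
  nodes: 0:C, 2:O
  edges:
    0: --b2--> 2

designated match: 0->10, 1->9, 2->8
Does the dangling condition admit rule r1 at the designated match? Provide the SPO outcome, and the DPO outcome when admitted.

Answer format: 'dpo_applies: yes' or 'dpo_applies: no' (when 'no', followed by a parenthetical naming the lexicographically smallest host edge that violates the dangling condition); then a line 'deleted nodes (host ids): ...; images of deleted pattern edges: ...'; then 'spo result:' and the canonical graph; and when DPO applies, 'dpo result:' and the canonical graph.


dpo_applies: no
(the rule deletes node 9, which keeps host edge (5,9,b1) outside the match image — the dangling condition fails, DPO blocks; SPO proceeds and side-deletes such edges)
deleted nodes (host ids): 9; images of deleted pattern edges: (10,9,b1)
spo result:
nodes: 0:C, 1:N, 2:O, 4:O, 5:C, 6:C, 8:N, 10:N
edges: (0,6,b1); (1,6,b1); (4,0,b2); (5,1,b1); (5,2,b1); (8,0,b2); (8,10,b2); (10,8,b1)


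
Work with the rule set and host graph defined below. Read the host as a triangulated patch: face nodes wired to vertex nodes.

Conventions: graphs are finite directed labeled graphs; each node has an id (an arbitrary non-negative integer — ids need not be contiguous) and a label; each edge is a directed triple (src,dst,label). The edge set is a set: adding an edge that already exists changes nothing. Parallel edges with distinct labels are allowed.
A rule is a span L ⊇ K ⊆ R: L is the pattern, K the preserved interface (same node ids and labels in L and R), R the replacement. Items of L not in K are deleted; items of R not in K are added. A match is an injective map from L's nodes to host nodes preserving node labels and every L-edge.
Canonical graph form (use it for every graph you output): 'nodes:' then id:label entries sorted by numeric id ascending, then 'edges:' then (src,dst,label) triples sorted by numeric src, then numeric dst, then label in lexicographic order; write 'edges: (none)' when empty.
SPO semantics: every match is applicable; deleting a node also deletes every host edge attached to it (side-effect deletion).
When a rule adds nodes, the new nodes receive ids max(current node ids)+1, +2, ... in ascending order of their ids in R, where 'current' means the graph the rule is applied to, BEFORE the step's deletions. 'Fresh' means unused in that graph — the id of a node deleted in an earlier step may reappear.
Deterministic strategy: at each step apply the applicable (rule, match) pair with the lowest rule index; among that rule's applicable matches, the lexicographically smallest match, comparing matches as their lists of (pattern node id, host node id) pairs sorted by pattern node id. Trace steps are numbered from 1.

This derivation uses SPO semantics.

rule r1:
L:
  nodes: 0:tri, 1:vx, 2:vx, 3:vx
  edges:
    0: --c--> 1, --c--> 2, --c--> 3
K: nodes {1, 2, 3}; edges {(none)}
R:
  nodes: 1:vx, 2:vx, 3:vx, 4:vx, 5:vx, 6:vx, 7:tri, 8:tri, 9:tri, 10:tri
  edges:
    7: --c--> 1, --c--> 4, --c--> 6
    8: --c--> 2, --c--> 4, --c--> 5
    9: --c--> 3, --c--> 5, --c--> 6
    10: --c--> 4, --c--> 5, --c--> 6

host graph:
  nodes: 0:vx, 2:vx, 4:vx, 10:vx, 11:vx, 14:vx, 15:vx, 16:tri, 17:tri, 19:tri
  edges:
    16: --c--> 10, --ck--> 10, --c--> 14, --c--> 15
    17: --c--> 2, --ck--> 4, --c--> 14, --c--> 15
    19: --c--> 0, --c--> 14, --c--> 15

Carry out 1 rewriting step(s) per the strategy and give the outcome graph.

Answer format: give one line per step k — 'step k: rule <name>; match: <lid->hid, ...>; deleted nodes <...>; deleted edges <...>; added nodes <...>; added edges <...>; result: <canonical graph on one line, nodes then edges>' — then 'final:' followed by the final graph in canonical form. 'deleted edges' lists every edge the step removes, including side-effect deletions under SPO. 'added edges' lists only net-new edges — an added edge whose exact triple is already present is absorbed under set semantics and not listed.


step 1: rule r1; match: 0->16, 1->10, 2->14, 3->15; deleted nodes 16; deleted edges (16,10,c); (16,10,ck); (16,14,c); (16,15,c); added nodes 20, 21, 22, 23, 24, 25, 26; added edges (23,10,c); (23,20,c); (23,22,c); (24,14,c); (24,20,c); (24,21,c); (25,15,c); (25,21,c); (25,22,c); (26,20,c); (26,21,c); (26,22,c); result: nodes: 0:vx, 2:vx, 4:vx, 10:vx, 11:vx, 14:vx, 15:vx, 17:tri, 19:tri, 20:vx, 21:vx, 22:vx, 23:tri, 24:tri, 25:tri, 26:tri edges: (17,2,c); (17,4,ck); (17,14,c); (17,15,c); (19,0,c); (19,14,c); (19,15,c); (23,10,c); (23,20,c); (23,22,c); (24,14,c); (24,20,c); (24,21,c); (25,15,c); (25,21,c); (25,22,c); (26,20,c); (26,21,c); (26,22,c)
final:
nodes: 0:vx, 2:vx, 4:vx, 10:vx, 11:vx, 14:vx, 15:vx, 17:tri, 19:tri, 20:vx, 21:vx, 22:vx, 23:tri, 24:tri, 25:tri, 26:tri
edges: (17,2,c); (17,4,ck); (17,14,c); (17,15,c); (19,0,c); (19,14,c); (19,15,c); (23,10,c); (23,20,c); (23,22,c); (24,14,c); (24,20,c); (24,21,c); (25,15,c); (25,21,c); (25,22,c); (26,20,c); (26,21,c); (26,22,c)


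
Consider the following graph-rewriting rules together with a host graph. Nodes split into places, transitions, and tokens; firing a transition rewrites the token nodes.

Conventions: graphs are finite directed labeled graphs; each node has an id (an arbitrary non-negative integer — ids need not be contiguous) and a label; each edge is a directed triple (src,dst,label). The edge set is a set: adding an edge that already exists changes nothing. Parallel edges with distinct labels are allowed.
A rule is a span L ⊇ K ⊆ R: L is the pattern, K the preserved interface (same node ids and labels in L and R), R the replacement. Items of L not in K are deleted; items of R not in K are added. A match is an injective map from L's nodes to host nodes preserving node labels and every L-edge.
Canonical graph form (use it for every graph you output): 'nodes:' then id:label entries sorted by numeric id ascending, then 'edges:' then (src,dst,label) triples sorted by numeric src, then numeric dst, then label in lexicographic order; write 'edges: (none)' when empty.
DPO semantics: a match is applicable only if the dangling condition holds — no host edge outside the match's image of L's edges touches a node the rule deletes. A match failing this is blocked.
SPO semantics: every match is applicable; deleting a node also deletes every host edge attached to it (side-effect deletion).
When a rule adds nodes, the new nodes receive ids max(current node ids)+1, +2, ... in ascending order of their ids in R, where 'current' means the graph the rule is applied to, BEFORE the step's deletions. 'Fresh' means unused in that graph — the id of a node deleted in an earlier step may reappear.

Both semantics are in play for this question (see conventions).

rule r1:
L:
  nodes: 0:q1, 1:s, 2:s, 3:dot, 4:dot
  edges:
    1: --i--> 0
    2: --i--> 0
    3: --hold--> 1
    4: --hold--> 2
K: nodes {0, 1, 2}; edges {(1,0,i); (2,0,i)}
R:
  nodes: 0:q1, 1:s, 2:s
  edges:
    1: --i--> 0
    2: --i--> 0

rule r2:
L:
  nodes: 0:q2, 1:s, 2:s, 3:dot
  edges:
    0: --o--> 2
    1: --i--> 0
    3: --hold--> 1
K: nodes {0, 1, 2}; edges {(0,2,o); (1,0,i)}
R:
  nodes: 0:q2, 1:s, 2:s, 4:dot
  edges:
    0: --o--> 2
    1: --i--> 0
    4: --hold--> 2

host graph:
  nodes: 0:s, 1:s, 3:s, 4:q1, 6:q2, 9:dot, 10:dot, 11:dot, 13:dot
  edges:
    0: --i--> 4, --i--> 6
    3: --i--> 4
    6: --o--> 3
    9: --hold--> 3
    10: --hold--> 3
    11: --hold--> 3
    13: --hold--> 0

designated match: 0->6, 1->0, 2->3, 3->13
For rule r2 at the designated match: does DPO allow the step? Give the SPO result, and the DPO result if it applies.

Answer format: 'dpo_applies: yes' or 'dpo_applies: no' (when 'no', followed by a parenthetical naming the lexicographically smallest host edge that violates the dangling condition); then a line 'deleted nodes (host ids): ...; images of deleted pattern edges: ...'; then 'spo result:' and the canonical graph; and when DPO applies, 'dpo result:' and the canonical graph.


dpo_applies: yes
deleted nodes (host ids): 13; images of deleted pattern edges: (13,0,hold)
spo result:
nodes: 0:s, 1:s, 3:s, 4:q1, 6:q2, 9:dot, 10:dot, 11:dot, 14:dot
edges: (0,4,i); (0,6,i); (3,4,i); (6,3,o); (9,3,hold); (10,3,hold); (11,3,hold); (14,3,hold)
dpo result:
nodes: 0:s, 1:s, 3:s, 4:q1, 6:q2, 9:dot, 10:dot, 11:dot, 14:dot
edges: (0,4,i); (0,6,i); (3,4,i); (6,3,o); (9,3,hold); (10,3,hold); (11,3,hold); (14,3,hold)


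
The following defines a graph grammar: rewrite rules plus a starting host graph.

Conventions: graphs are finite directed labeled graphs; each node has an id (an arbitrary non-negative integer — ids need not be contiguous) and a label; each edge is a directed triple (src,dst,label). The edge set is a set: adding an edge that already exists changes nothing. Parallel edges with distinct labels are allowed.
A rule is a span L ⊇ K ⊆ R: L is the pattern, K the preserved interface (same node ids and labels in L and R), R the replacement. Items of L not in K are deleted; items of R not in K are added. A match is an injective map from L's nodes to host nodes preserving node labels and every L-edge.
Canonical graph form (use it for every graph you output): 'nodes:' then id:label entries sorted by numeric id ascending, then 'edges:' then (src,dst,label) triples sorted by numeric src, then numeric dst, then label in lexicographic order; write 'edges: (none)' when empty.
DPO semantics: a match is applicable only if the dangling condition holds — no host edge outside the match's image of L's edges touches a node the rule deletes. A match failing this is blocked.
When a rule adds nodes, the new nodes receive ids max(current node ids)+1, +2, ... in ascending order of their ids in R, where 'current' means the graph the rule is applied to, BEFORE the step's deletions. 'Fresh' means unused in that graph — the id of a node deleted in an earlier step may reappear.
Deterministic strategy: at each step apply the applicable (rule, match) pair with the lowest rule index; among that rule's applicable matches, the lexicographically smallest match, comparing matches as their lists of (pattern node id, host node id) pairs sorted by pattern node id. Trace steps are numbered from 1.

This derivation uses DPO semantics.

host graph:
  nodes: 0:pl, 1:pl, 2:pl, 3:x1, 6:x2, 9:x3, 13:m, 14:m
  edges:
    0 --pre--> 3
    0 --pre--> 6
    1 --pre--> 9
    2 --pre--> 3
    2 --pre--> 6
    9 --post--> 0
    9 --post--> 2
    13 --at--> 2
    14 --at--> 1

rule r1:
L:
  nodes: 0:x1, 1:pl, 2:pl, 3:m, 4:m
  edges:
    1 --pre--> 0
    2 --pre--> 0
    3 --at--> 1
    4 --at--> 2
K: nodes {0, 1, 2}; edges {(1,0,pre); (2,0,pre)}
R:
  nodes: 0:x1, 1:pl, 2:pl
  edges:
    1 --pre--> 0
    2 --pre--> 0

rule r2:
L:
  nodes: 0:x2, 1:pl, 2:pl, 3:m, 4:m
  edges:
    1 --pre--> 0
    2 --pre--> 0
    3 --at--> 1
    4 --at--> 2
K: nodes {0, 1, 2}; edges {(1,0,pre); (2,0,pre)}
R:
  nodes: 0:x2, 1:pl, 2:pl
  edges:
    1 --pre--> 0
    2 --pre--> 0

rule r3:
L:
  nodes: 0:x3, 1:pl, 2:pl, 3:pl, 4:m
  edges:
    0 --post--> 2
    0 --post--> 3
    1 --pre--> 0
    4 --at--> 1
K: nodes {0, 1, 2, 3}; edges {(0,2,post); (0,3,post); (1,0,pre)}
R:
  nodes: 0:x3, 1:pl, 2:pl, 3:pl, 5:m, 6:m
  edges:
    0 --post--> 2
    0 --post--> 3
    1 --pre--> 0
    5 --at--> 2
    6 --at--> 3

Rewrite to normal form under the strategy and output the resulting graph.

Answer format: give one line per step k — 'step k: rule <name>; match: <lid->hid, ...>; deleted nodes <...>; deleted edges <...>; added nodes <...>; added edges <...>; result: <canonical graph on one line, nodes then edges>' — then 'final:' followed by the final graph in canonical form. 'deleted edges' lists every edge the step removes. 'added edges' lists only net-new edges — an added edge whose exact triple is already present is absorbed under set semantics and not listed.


step 1: rule r3; match: 0->9, 1->1, 2->0, 3->2, 4->14; deleted nodes 14; deleted edges (14,1,at); added nodes 15, 16; added edges (15,0,at); (16,2,at); result: nodes: 0:pl, 1:pl, 2:pl, 3:x1, 6:x2, 9:x3, 13:m, 15:m, 16:m edges: (0,3,pre); (0,6,pre); (1,9,pre); (2,3,pre); (2,6,pre); (9,0,post); (9,2,post); (13,2,at); (15,0,at); (16,2,at)
step 2: rule r1; match: 0->3, 1->0, 2->2, 3->15, 4->13; deleted nodes 13, 15; deleted edges (13,2,at); (15,0,at); added nodes (none); added edges (none); result: nodes: 0:pl, 1:pl, 2:pl, 3:x1, 6:x2, 9:x3, 16:m edges: (0,3,pre); (0,6,pre); (1,9,pre); (2,3,pre); (2,6,pre); (9,0,post); (9,2,post); (16,2,at)
final:
nodes: 0:pl, 1:pl, 2:pl, 3:x1, 6:x2, 9:x3, 16:m
edges: (0,3,pre); (0,6,pre); (1,9,pre); (2,3,pre); (2,6,pre); (9,0,post); (9,2,post); (16,2,at)
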